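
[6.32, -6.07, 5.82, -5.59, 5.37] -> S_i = 6.32*(-0.96)^i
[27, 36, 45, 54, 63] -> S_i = 27 + 9*i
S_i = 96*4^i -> [96, 384, 1536, 6144, 24576]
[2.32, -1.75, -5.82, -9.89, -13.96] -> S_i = 2.32 + -4.07*i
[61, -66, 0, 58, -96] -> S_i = Random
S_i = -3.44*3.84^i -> [-3.44, -13.21, -50.72, -194.78, -747.97]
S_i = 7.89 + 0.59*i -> [7.89, 8.48, 9.07, 9.66, 10.25]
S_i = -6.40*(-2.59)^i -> [-6.4, 16.58, -42.93, 111.19, -287.99]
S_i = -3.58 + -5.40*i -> [-3.58, -8.98, -14.38, -19.78, -25.18]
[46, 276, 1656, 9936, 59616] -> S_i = 46*6^i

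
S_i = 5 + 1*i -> [5, 6, 7, 8, 9]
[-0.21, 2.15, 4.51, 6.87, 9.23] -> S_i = -0.21 + 2.36*i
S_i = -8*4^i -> [-8, -32, -128, -512, -2048]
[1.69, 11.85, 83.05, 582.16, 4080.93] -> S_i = 1.69*7.01^i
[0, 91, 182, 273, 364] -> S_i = 0 + 91*i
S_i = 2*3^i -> [2, 6, 18, 54, 162]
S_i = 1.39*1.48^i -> [1.39, 2.06, 3.04, 4.51, 6.67]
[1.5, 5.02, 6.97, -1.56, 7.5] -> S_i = Random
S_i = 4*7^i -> [4, 28, 196, 1372, 9604]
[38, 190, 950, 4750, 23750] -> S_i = 38*5^i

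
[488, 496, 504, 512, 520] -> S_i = 488 + 8*i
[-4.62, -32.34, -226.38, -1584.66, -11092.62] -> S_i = -4.62*7.00^i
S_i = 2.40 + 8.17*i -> [2.4, 10.57, 18.74, 26.91, 35.08]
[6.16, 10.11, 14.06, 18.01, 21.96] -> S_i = 6.16 + 3.95*i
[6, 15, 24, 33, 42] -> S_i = 6 + 9*i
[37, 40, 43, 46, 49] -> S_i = 37 + 3*i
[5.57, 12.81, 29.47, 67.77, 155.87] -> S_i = 5.57*2.30^i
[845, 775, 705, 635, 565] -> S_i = 845 + -70*i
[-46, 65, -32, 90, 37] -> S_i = Random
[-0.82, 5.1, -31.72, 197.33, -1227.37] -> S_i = -0.82*(-6.22)^i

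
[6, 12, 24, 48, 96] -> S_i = 6*2^i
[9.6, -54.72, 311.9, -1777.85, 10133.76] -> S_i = 9.60*(-5.70)^i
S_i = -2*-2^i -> [-2, 4, -8, 16, -32]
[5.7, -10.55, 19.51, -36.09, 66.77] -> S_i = 5.70*(-1.85)^i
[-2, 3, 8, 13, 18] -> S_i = -2 + 5*i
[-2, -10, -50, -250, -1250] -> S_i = -2*5^i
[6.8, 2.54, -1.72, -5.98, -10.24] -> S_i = 6.80 + -4.26*i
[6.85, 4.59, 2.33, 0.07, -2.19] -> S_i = 6.85 + -2.26*i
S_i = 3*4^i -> [3, 12, 48, 192, 768]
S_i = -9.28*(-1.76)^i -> [-9.28, 16.33, -28.75, 50.59, -89.04]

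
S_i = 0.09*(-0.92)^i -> [0.09, -0.08, 0.08, -0.07, 0.06]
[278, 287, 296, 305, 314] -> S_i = 278 + 9*i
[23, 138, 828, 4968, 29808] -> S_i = 23*6^i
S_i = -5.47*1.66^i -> [-5.47, -9.08, -15.07, -25.02, -41.54]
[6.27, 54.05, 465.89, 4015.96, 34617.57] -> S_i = 6.27*8.62^i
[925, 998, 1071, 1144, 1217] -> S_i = 925 + 73*i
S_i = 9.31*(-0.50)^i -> [9.31, -4.66, 2.33, -1.16, 0.58]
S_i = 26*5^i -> [26, 130, 650, 3250, 16250]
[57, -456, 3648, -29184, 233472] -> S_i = 57*-8^i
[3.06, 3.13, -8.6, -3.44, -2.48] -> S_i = Random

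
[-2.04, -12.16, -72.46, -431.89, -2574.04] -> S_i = -2.04*5.96^i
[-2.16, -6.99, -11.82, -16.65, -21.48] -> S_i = -2.16 + -4.83*i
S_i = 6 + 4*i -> [6, 10, 14, 18, 22]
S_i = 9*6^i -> [9, 54, 324, 1944, 11664]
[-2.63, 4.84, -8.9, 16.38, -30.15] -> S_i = -2.63*(-1.84)^i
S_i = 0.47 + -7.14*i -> [0.47, -6.67, -13.81, -20.95, -28.09]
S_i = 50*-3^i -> [50, -150, 450, -1350, 4050]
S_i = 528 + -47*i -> [528, 481, 434, 387, 340]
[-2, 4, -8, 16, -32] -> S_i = -2*-2^i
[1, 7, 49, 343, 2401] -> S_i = 1*7^i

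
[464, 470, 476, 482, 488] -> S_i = 464 + 6*i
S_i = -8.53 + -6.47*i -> [-8.53, -15.0, -21.47, -27.94, -34.41]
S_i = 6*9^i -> [6, 54, 486, 4374, 39366]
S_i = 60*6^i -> [60, 360, 2160, 12960, 77760]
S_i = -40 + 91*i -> [-40, 51, 142, 233, 324]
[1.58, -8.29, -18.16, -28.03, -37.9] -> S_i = 1.58 + -9.87*i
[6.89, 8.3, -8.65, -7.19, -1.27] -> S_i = Random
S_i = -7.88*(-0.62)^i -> [-7.88, 4.89, -3.03, 1.88, -1.16]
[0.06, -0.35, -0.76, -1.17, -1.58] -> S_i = 0.06 + -0.41*i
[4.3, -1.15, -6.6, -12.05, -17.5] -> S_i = 4.30 + -5.45*i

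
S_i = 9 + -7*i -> [9, 2, -5, -12, -19]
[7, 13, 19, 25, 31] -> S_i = 7 + 6*i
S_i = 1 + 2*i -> [1, 3, 5, 7, 9]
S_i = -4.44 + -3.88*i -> [-4.44, -8.32, -12.2, -16.08, -19.96]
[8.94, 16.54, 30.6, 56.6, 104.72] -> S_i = 8.94*1.85^i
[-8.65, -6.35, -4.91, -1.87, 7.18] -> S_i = Random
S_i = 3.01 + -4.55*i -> [3.01, -1.54, -6.09, -10.64, -15.19]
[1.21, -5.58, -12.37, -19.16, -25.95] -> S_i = 1.21 + -6.79*i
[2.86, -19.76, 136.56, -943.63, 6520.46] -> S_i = 2.86*(-6.91)^i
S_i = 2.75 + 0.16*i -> [2.75, 2.91, 3.07, 3.23, 3.39]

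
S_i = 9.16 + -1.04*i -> [9.16, 8.12, 7.08, 6.04, 5.0]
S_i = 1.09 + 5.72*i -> [1.09, 6.81, 12.53, 18.25, 23.97]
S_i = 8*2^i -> [8, 16, 32, 64, 128]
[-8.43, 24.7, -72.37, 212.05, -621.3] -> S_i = -8.43*(-2.93)^i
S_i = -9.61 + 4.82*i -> [-9.61, -4.79, 0.03, 4.85, 9.67]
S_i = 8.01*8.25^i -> [8.01, 66.08, 545.18, 4497.74, 37106.36]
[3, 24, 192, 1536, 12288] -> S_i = 3*8^i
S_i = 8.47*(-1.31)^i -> [8.47, -11.1, 14.54, -19.04, 24.94]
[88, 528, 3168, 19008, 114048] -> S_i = 88*6^i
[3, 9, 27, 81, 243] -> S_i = 3*3^i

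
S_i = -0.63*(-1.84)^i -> [-0.63, 1.16, -2.13, 3.92, -7.22]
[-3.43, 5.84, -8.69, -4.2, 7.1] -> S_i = Random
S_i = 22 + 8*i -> [22, 30, 38, 46, 54]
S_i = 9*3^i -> [9, 27, 81, 243, 729]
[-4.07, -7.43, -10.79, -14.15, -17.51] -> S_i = -4.07 + -3.36*i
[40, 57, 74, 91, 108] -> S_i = 40 + 17*i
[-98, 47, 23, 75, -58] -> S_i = Random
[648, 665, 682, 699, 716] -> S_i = 648 + 17*i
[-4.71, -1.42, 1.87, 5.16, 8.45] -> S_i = -4.71 + 3.29*i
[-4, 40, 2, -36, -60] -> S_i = Random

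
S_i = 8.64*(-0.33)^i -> [8.64, -2.85, 0.94, -0.31, 0.1]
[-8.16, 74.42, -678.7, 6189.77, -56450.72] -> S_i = -8.16*(-9.12)^i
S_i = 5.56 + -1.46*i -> [5.56, 4.1, 2.64, 1.18, -0.28]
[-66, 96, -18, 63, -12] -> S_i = Random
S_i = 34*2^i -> [34, 68, 136, 272, 544]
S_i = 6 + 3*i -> [6, 9, 12, 15, 18]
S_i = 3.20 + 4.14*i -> [3.2, 7.34, 11.48, 15.62, 19.76]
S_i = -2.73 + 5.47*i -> [-2.73, 2.74, 8.21, 13.68, 19.15]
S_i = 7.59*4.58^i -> [7.59, 34.76, 159.21, 729.19, 3339.67]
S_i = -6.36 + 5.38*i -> [-6.36, -0.98, 4.4, 9.78, 15.16]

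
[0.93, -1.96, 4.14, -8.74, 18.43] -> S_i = 0.93*(-2.11)^i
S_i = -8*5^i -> [-8, -40, -200, -1000, -5000]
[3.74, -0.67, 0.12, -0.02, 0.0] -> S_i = 3.74*(-0.18)^i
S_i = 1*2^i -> [1, 2, 4, 8, 16]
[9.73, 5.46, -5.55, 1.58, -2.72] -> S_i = Random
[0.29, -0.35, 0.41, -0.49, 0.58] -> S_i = 0.29*(-1.19)^i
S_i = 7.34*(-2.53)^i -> [7.34, -18.57, 46.98, -118.87, 300.73]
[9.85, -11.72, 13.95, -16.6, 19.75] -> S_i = 9.85*(-1.19)^i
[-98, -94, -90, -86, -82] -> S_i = -98 + 4*i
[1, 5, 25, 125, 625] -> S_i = 1*5^i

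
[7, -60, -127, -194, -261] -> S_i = 7 + -67*i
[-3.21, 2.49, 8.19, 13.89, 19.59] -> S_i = -3.21 + 5.70*i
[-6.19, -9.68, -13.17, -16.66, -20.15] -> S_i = -6.19 + -3.49*i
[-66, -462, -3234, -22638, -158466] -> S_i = -66*7^i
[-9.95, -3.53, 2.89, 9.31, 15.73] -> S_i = -9.95 + 6.42*i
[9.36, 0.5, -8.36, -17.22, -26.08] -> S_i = 9.36 + -8.86*i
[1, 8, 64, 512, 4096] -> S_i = 1*8^i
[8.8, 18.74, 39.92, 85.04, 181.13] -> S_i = 8.80*2.13^i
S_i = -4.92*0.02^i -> [-4.92, -0.1, -0.0, -0.0, -0.0]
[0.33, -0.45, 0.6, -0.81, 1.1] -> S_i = 0.33*(-1.35)^i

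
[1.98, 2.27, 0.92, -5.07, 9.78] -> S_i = Random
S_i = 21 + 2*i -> [21, 23, 25, 27, 29]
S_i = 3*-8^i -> [3, -24, 192, -1536, 12288]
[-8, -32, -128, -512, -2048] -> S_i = -8*4^i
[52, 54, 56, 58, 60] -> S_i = 52 + 2*i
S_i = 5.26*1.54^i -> [5.26, 8.1, 12.47, 19.21, 29.58]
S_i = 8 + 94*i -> [8, 102, 196, 290, 384]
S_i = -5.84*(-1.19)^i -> [-5.84, 6.95, -8.27, 9.84, -11.71]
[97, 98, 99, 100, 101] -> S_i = 97 + 1*i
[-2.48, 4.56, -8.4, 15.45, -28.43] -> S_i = -2.48*(-1.84)^i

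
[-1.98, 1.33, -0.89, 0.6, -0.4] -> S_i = -1.98*(-0.67)^i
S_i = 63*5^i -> [63, 315, 1575, 7875, 39375]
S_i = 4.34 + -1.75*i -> [4.34, 2.59, 0.84, -0.91, -2.66]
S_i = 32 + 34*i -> [32, 66, 100, 134, 168]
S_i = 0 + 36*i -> [0, 36, 72, 108, 144]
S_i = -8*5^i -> [-8, -40, -200, -1000, -5000]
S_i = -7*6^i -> [-7, -42, -252, -1512, -9072]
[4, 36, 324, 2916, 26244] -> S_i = 4*9^i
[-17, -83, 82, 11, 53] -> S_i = Random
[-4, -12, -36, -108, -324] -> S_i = -4*3^i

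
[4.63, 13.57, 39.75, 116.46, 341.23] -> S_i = 4.63*2.93^i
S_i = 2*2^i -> [2, 4, 8, 16, 32]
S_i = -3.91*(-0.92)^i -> [-3.91, 3.6, -3.31, 3.04, -2.8]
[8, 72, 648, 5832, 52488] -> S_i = 8*9^i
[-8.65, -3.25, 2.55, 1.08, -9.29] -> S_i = Random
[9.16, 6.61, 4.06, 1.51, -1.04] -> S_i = 9.16 + -2.55*i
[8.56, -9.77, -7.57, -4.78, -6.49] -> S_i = Random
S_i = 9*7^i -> [9, 63, 441, 3087, 21609]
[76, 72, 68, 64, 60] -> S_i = 76 + -4*i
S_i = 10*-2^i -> [10, -20, 40, -80, 160]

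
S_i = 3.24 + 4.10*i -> [3.24, 7.34, 11.44, 15.54, 19.64]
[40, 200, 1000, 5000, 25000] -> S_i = 40*5^i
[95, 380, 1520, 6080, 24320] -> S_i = 95*4^i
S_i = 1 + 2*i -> [1, 3, 5, 7, 9]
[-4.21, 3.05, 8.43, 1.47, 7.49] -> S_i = Random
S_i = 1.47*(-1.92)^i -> [1.47, -2.82, 5.42, -10.4, 19.98]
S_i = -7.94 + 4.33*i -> [-7.94, -3.61, 0.72, 5.05, 9.38]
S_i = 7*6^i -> [7, 42, 252, 1512, 9072]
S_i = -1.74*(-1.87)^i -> [-1.74, 3.25, -6.08, 11.38, -21.28]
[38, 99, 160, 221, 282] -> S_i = 38 + 61*i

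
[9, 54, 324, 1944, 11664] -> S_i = 9*6^i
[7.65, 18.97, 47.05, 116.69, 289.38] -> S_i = 7.65*2.48^i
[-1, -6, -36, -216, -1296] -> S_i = -1*6^i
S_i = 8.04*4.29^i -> [8.04, 34.49, 147.97, 634.79, 2723.24]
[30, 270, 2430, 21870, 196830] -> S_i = 30*9^i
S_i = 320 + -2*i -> [320, 318, 316, 314, 312]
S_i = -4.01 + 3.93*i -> [-4.01, -0.08, 3.85, 7.78, 11.71]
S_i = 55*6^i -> [55, 330, 1980, 11880, 71280]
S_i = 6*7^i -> [6, 42, 294, 2058, 14406]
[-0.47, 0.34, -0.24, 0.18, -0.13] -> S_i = -0.47*(-0.72)^i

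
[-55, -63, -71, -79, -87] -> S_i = -55 + -8*i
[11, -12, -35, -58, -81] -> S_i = 11 + -23*i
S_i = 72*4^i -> [72, 288, 1152, 4608, 18432]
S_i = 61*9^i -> [61, 549, 4941, 44469, 400221]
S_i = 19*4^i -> [19, 76, 304, 1216, 4864]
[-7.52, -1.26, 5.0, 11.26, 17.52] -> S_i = -7.52 + 6.26*i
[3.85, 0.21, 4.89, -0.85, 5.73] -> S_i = Random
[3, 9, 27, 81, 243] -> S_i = 3*3^i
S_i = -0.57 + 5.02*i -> [-0.57, 4.45, 9.47, 14.49, 19.51]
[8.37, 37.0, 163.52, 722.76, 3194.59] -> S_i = 8.37*4.42^i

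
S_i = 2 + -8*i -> [2, -6, -14, -22, -30]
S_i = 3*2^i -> [3, 6, 12, 24, 48]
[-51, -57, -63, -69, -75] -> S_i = -51 + -6*i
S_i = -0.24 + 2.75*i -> [-0.24, 2.51, 5.26, 8.01, 10.76]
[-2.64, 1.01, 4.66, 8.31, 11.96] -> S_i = -2.64 + 3.65*i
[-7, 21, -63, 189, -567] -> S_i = -7*-3^i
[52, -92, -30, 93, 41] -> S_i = Random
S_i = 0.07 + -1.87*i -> [0.07, -1.8, -3.67, -5.54, -7.41]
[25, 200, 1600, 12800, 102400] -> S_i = 25*8^i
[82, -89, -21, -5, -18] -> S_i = Random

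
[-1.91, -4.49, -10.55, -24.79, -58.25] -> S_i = -1.91*2.35^i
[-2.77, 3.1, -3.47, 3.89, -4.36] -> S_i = -2.77*(-1.12)^i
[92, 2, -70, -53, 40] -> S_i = Random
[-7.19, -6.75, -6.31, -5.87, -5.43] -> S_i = -7.19 + 0.44*i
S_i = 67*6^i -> [67, 402, 2412, 14472, 86832]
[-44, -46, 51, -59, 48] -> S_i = Random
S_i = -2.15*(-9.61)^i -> [-2.15, 20.66, -198.56, 1908.13, -18337.16]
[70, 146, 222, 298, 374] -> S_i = 70 + 76*i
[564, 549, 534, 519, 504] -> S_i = 564 + -15*i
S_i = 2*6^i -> [2, 12, 72, 432, 2592]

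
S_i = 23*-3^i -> [23, -69, 207, -621, 1863]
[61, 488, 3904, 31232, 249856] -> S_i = 61*8^i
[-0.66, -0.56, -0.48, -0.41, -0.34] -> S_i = -0.66*0.85^i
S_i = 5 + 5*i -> [5, 10, 15, 20, 25]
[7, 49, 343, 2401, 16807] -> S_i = 7*7^i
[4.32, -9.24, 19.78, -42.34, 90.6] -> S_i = 4.32*(-2.14)^i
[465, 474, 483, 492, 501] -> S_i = 465 + 9*i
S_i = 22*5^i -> [22, 110, 550, 2750, 13750]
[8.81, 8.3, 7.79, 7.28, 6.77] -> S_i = 8.81 + -0.51*i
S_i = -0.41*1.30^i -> [-0.41, -0.53, -0.69, -0.9, -1.17]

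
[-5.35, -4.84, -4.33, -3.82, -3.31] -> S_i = -5.35 + 0.51*i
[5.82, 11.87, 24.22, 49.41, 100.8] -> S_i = 5.82*2.04^i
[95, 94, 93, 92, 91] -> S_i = 95 + -1*i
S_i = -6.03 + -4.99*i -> [-6.03, -11.02, -16.01, -21.0, -25.99]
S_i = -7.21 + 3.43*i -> [-7.21, -3.78, -0.35, 3.08, 6.51]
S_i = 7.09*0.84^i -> [7.09, 5.96, 5.0, 4.2, 3.53]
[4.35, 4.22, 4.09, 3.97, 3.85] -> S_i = 4.35*0.97^i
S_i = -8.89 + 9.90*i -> [-8.89, 1.01, 10.91, 20.81, 30.71]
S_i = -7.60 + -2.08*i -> [-7.6, -9.68, -11.76, -13.84, -15.92]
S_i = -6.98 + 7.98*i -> [-6.98, 1.0, 8.98, 16.96, 24.94]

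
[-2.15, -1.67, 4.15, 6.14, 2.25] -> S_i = Random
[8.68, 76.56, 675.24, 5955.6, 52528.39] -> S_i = 8.68*8.82^i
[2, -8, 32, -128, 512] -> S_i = 2*-4^i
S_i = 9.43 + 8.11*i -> [9.43, 17.54, 25.65, 33.76, 41.87]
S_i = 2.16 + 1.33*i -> [2.16, 3.49, 4.82, 6.15, 7.48]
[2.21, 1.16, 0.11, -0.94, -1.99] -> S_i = 2.21 + -1.05*i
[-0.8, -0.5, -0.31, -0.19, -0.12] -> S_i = -0.80*0.62^i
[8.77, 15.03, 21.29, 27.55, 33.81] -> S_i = 8.77 + 6.26*i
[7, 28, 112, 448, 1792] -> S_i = 7*4^i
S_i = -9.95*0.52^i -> [-9.95, -5.17, -2.69, -1.4, -0.73]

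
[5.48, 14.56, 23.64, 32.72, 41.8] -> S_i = 5.48 + 9.08*i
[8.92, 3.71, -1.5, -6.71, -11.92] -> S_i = 8.92 + -5.21*i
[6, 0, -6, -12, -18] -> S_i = 6 + -6*i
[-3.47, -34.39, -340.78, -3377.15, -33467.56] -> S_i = -3.47*9.91^i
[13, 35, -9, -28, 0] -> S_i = Random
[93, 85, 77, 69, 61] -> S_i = 93 + -8*i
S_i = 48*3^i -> [48, 144, 432, 1296, 3888]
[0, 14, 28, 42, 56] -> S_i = 0 + 14*i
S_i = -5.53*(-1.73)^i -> [-5.53, 9.57, -16.55, 28.63, -49.53]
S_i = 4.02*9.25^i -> [4.02, 37.18, 343.96, 3181.64, 29430.18]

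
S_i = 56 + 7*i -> [56, 63, 70, 77, 84]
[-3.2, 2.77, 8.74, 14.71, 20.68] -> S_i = -3.20 + 5.97*i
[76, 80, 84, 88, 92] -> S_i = 76 + 4*i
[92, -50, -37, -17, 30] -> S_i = Random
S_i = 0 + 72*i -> [0, 72, 144, 216, 288]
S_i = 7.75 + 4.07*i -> [7.75, 11.82, 15.89, 19.96, 24.03]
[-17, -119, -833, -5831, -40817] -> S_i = -17*7^i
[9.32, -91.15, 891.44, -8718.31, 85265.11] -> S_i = 9.32*(-9.78)^i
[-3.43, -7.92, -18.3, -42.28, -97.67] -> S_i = -3.43*2.31^i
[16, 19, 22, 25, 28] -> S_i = 16 + 3*i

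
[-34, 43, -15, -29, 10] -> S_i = Random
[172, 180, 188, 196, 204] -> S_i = 172 + 8*i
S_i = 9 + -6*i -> [9, 3, -3, -9, -15]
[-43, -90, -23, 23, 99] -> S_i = Random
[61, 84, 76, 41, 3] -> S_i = Random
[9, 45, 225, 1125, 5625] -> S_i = 9*5^i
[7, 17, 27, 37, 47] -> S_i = 7 + 10*i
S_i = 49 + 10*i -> [49, 59, 69, 79, 89]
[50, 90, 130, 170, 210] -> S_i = 50 + 40*i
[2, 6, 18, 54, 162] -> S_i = 2*3^i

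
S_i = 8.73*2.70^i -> [8.73, 23.57, 63.64, 171.83, 463.95]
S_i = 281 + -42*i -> [281, 239, 197, 155, 113]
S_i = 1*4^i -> [1, 4, 16, 64, 256]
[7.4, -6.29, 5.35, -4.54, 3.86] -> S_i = 7.40*(-0.85)^i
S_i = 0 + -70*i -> [0, -70, -140, -210, -280]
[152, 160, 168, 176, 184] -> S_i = 152 + 8*i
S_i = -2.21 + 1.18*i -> [-2.21, -1.03, 0.15, 1.33, 2.51]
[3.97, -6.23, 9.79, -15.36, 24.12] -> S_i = 3.97*(-1.57)^i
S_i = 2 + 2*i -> [2, 4, 6, 8, 10]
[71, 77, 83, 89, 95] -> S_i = 71 + 6*i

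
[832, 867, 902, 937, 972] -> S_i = 832 + 35*i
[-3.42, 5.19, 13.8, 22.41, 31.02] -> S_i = -3.42 + 8.61*i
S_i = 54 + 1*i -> [54, 55, 56, 57, 58]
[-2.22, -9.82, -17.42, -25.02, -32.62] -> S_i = -2.22 + -7.60*i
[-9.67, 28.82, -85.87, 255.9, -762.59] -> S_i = -9.67*(-2.98)^i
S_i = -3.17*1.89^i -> [-3.17, -5.99, -11.32, -21.4, -40.45]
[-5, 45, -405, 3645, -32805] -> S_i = -5*-9^i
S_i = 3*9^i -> [3, 27, 243, 2187, 19683]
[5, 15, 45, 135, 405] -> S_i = 5*3^i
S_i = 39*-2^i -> [39, -78, 156, -312, 624]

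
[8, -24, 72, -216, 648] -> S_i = 8*-3^i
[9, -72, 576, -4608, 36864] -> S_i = 9*-8^i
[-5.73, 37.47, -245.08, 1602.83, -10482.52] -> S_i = -5.73*(-6.54)^i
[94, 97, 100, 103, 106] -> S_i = 94 + 3*i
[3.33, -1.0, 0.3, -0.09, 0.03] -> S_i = 3.33*(-0.30)^i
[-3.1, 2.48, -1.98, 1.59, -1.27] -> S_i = -3.10*(-0.80)^i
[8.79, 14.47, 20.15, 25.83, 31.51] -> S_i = 8.79 + 5.68*i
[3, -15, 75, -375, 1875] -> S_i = 3*-5^i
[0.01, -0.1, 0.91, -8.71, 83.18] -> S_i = 0.01*(-9.55)^i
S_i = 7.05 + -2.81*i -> [7.05, 4.24, 1.43, -1.38, -4.19]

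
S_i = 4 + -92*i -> [4, -88, -180, -272, -364]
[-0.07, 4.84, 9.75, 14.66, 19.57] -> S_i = -0.07 + 4.91*i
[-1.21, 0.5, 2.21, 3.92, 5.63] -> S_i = -1.21 + 1.71*i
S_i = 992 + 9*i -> [992, 1001, 1010, 1019, 1028]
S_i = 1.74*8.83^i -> [1.74, 15.36, 135.67, 1197.93, 10577.72]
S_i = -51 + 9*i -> [-51, -42, -33, -24, -15]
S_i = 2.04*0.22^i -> [2.04, 0.45, 0.1, 0.02, 0.0]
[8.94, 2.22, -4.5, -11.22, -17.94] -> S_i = 8.94 + -6.72*i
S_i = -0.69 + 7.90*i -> [-0.69, 7.21, 15.11, 23.01, 30.91]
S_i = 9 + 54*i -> [9, 63, 117, 171, 225]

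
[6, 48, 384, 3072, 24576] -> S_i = 6*8^i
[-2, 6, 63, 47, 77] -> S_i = Random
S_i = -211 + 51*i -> [-211, -160, -109, -58, -7]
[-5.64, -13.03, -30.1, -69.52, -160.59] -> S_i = -5.64*2.31^i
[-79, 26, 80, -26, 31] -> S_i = Random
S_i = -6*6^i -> [-6, -36, -216, -1296, -7776]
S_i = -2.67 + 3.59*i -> [-2.67, 0.92, 4.51, 8.1, 11.69]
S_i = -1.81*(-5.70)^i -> [-1.81, 10.32, -58.81, 335.2, -1910.64]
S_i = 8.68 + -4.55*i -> [8.68, 4.13, -0.42, -4.97, -9.52]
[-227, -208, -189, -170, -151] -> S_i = -227 + 19*i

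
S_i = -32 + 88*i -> [-32, 56, 144, 232, 320]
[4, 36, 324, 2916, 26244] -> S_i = 4*9^i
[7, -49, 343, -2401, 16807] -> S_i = 7*-7^i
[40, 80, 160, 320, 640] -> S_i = 40*2^i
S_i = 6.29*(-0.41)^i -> [6.29, -2.58, 1.06, -0.43, 0.18]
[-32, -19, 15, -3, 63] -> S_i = Random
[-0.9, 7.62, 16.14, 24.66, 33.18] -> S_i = -0.90 + 8.52*i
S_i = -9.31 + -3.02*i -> [-9.31, -12.33, -15.35, -18.37, -21.39]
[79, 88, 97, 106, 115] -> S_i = 79 + 9*i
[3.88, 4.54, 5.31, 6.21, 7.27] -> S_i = 3.88*1.17^i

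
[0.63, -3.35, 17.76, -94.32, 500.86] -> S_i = 0.63*(-5.31)^i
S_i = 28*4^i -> [28, 112, 448, 1792, 7168]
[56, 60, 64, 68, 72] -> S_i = 56 + 4*i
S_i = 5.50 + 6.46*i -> [5.5, 11.96, 18.42, 24.88, 31.34]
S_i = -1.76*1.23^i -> [-1.76, -2.16, -2.66, -3.28, -4.03]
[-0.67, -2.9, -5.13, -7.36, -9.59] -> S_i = -0.67 + -2.23*i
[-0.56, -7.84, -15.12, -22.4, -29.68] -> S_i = -0.56 + -7.28*i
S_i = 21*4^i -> [21, 84, 336, 1344, 5376]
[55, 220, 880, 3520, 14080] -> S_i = 55*4^i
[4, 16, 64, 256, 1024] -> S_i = 4*4^i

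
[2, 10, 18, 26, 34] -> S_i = 2 + 8*i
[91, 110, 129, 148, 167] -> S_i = 91 + 19*i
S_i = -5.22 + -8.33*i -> [-5.22, -13.55, -21.88, -30.21, -38.54]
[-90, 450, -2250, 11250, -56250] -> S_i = -90*-5^i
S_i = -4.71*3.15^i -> [-4.71, -14.84, -46.73, -147.22, -463.73]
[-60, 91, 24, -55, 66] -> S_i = Random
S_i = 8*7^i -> [8, 56, 392, 2744, 19208]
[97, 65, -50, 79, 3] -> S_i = Random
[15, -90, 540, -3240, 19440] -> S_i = 15*-6^i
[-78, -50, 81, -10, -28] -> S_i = Random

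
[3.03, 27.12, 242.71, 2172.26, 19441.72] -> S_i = 3.03*8.95^i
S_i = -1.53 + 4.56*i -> [-1.53, 3.03, 7.59, 12.15, 16.71]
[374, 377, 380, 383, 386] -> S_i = 374 + 3*i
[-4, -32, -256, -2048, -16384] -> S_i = -4*8^i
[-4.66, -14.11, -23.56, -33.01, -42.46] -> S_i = -4.66 + -9.45*i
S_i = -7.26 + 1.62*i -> [-7.26, -5.64, -4.02, -2.4, -0.78]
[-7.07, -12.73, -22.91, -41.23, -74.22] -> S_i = -7.07*1.80^i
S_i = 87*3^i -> [87, 261, 783, 2349, 7047]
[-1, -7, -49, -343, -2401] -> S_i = -1*7^i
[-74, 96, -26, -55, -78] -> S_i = Random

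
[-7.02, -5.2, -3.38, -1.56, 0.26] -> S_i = -7.02 + 1.82*i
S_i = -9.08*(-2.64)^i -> [-9.08, 23.97, -63.28, 167.07, -441.06]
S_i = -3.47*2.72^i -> [-3.47, -9.44, -25.67, -69.83, -189.94]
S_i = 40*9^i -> [40, 360, 3240, 29160, 262440]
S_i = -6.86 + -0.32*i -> [-6.86, -7.18, -7.5, -7.82, -8.14]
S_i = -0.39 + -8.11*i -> [-0.39, -8.5, -16.61, -24.72, -32.83]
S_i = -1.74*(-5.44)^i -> [-1.74, 9.47, -51.49, 280.12, -1523.86]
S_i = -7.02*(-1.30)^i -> [-7.02, 9.13, -11.86, 15.42, -20.05]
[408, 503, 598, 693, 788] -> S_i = 408 + 95*i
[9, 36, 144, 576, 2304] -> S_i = 9*4^i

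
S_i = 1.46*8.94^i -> [1.46, 13.05, 116.69, 1043.19, 9326.16]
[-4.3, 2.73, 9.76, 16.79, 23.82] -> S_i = -4.30 + 7.03*i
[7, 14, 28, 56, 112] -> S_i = 7*2^i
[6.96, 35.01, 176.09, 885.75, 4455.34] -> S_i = 6.96*5.03^i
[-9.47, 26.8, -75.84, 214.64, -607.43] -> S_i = -9.47*(-2.83)^i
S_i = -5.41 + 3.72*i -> [-5.41, -1.69, 2.03, 5.75, 9.47]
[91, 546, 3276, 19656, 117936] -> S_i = 91*6^i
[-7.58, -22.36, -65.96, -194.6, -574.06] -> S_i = -7.58*2.95^i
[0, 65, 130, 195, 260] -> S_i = 0 + 65*i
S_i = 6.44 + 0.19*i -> [6.44, 6.63, 6.82, 7.01, 7.2]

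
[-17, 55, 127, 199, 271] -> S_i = -17 + 72*i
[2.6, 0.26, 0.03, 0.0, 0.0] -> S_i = 2.60*0.10^i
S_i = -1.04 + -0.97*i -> [-1.04, -2.01, -2.98, -3.95, -4.92]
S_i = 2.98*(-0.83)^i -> [2.98, -2.47, 2.05, -1.7, 1.41]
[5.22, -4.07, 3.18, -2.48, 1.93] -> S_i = 5.22*(-0.78)^i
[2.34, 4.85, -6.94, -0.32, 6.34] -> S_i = Random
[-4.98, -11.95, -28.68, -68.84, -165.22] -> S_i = -4.98*2.40^i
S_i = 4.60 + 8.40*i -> [4.6, 13.0, 21.4, 29.8, 38.2]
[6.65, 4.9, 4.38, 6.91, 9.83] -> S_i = Random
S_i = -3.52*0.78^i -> [-3.52, -2.75, -2.14, -1.67, -1.3]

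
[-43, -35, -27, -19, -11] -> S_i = -43 + 8*i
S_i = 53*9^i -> [53, 477, 4293, 38637, 347733]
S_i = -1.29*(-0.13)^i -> [-1.29, 0.17, -0.02, 0.0, -0.0]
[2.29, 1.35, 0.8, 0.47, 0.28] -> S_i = 2.29*0.59^i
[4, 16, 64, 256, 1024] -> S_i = 4*4^i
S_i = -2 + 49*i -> [-2, 47, 96, 145, 194]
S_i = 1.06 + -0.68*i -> [1.06, 0.38, -0.3, -0.98, -1.66]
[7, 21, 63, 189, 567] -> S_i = 7*3^i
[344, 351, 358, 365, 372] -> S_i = 344 + 7*i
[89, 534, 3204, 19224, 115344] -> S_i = 89*6^i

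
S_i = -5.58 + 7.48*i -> [-5.58, 1.9, 9.38, 16.86, 24.34]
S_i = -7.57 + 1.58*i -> [-7.57, -5.99, -4.41, -2.83, -1.25]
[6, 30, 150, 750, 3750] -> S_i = 6*5^i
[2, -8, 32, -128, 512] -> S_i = 2*-4^i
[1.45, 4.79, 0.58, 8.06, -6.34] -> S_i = Random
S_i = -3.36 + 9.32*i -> [-3.36, 5.96, 15.28, 24.6, 33.92]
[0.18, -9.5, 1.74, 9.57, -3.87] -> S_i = Random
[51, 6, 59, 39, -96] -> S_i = Random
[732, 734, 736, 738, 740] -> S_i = 732 + 2*i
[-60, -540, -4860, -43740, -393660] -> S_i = -60*9^i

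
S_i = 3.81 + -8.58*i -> [3.81, -4.77, -13.35, -21.93, -30.51]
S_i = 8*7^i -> [8, 56, 392, 2744, 19208]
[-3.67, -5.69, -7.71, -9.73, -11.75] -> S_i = -3.67 + -2.02*i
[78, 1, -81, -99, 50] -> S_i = Random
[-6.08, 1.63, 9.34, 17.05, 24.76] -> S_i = -6.08 + 7.71*i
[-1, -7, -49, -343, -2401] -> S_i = -1*7^i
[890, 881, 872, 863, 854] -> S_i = 890 + -9*i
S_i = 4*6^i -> [4, 24, 144, 864, 5184]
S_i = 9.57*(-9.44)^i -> [9.57, -90.34, 852.82, -8050.59, 75997.61]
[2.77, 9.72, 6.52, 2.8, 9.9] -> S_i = Random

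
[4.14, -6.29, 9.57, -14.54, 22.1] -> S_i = 4.14*(-1.52)^i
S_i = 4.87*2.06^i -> [4.87, 10.03, 20.67, 42.57, 87.7]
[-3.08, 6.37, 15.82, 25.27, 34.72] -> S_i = -3.08 + 9.45*i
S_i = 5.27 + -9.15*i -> [5.27, -3.88, -13.03, -22.18, -31.33]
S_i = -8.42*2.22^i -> [-8.42, -18.69, -41.5, -92.12, -204.51]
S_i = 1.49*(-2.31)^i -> [1.49, -3.44, 7.95, -18.37, 42.43]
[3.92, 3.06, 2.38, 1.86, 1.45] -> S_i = 3.92*0.78^i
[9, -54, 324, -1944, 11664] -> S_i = 9*-6^i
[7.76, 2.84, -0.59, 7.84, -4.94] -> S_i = Random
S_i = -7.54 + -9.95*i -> [-7.54, -17.49, -27.44, -37.39, -47.34]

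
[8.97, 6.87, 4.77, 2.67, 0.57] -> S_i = 8.97 + -2.10*i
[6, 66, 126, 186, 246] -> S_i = 6 + 60*i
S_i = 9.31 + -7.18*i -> [9.31, 2.13, -5.05, -12.23, -19.41]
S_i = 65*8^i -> [65, 520, 4160, 33280, 266240]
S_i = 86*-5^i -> [86, -430, 2150, -10750, 53750]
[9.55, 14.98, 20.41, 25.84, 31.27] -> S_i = 9.55 + 5.43*i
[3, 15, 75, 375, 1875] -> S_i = 3*5^i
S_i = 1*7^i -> [1, 7, 49, 343, 2401]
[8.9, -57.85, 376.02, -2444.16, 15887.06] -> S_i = 8.90*(-6.50)^i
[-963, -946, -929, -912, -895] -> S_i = -963 + 17*i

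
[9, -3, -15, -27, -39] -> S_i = 9 + -12*i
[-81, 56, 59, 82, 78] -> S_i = Random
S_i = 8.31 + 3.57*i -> [8.31, 11.88, 15.45, 19.02, 22.59]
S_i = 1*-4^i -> [1, -4, 16, -64, 256]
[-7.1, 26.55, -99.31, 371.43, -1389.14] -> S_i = -7.10*(-3.74)^i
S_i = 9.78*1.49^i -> [9.78, 14.57, 21.71, 32.35, 48.2]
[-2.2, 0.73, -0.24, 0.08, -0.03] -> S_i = -2.20*(-0.33)^i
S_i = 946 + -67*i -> [946, 879, 812, 745, 678]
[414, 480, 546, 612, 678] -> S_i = 414 + 66*i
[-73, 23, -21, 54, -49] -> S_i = Random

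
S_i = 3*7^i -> [3, 21, 147, 1029, 7203]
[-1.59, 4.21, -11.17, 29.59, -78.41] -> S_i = -1.59*(-2.65)^i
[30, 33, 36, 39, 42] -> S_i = 30 + 3*i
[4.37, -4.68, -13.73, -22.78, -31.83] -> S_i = 4.37 + -9.05*i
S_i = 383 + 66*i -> [383, 449, 515, 581, 647]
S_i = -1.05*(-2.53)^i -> [-1.05, 2.66, -6.72, 17.0, -43.02]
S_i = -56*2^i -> [-56, -112, -224, -448, -896]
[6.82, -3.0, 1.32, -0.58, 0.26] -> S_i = 6.82*(-0.44)^i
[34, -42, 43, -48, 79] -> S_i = Random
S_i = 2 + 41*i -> [2, 43, 84, 125, 166]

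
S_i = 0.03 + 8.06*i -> [0.03, 8.09, 16.15, 24.21, 32.27]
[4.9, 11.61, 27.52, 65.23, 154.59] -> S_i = 4.90*2.37^i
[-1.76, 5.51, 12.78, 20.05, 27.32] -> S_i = -1.76 + 7.27*i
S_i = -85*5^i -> [-85, -425, -2125, -10625, -53125]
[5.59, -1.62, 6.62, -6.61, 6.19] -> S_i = Random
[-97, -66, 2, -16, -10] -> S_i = Random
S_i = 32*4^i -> [32, 128, 512, 2048, 8192]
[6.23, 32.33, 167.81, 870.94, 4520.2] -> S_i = 6.23*5.19^i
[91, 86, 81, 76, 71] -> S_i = 91 + -5*i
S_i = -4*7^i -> [-4, -28, -196, -1372, -9604]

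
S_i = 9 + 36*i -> [9, 45, 81, 117, 153]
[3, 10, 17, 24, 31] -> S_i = 3 + 7*i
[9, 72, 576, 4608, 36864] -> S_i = 9*8^i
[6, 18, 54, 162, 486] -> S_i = 6*3^i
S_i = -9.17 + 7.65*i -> [-9.17, -1.52, 6.13, 13.78, 21.43]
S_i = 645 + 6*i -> [645, 651, 657, 663, 669]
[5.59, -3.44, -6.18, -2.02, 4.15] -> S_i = Random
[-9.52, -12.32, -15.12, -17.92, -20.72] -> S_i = -9.52 + -2.80*i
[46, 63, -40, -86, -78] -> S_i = Random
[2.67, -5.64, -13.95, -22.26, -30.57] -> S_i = 2.67 + -8.31*i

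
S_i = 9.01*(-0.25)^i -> [9.01, -2.25, 0.56, -0.14, 0.04]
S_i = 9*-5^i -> [9, -45, 225, -1125, 5625]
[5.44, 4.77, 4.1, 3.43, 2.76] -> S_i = 5.44 + -0.67*i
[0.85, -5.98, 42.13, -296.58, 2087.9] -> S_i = 0.85*(-7.04)^i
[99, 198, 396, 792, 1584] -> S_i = 99*2^i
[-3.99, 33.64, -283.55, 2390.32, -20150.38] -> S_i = -3.99*(-8.43)^i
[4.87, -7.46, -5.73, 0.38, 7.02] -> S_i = Random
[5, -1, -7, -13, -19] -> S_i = 5 + -6*i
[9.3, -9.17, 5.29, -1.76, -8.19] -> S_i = Random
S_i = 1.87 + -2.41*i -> [1.87, -0.54, -2.95, -5.36, -7.77]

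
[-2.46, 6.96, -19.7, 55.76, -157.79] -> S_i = -2.46*(-2.83)^i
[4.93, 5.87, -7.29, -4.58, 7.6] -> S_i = Random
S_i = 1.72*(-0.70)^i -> [1.72, -1.2, 0.84, -0.59, 0.41]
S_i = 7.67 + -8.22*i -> [7.67, -0.55, -8.77, -16.99, -25.21]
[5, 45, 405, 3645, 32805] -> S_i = 5*9^i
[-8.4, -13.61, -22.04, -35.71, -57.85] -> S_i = -8.40*1.62^i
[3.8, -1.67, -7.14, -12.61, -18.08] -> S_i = 3.80 + -5.47*i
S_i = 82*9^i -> [82, 738, 6642, 59778, 538002]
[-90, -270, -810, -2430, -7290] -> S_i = -90*3^i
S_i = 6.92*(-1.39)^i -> [6.92, -9.62, 13.37, -18.58, 25.83]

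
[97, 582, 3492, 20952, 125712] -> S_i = 97*6^i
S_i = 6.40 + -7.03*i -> [6.4, -0.63, -7.66, -14.69, -21.72]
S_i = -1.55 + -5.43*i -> [-1.55, -6.98, -12.41, -17.84, -23.27]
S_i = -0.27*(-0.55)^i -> [-0.27, 0.15, -0.08, 0.04, -0.02]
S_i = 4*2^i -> [4, 8, 16, 32, 64]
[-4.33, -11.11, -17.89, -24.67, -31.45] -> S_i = -4.33 + -6.78*i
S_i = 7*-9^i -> [7, -63, 567, -5103, 45927]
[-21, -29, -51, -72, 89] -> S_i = Random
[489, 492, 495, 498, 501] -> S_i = 489 + 3*i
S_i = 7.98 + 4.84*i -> [7.98, 12.82, 17.66, 22.5, 27.34]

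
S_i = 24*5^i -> [24, 120, 600, 3000, 15000]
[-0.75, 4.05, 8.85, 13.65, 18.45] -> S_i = -0.75 + 4.80*i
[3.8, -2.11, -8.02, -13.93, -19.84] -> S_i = 3.80 + -5.91*i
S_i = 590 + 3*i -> [590, 593, 596, 599, 602]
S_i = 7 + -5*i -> [7, 2, -3, -8, -13]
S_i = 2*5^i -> [2, 10, 50, 250, 1250]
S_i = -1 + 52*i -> [-1, 51, 103, 155, 207]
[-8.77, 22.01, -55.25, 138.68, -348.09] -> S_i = -8.77*(-2.51)^i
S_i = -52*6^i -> [-52, -312, -1872, -11232, -67392]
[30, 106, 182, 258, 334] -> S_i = 30 + 76*i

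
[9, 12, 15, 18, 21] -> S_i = 9 + 3*i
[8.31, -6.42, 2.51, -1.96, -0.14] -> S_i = Random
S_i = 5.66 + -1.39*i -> [5.66, 4.27, 2.88, 1.49, 0.1]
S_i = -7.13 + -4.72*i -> [-7.13, -11.85, -16.57, -21.29, -26.01]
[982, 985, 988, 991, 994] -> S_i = 982 + 3*i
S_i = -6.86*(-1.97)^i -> [-6.86, 13.51, -26.62, 52.45, -103.32]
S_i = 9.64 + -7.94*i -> [9.64, 1.7, -6.24, -14.18, -22.12]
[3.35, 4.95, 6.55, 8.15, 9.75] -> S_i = 3.35 + 1.60*i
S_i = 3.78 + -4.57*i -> [3.78, -0.79, -5.36, -9.93, -14.5]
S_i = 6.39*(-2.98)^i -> [6.39, -19.04, 56.75, -169.1, 503.93]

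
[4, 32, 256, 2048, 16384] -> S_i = 4*8^i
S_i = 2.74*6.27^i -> [2.74, 17.18, 107.72, 675.39, 4234.68]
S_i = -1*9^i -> [-1, -9, -81, -729, -6561]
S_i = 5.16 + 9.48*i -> [5.16, 14.64, 24.12, 33.6, 43.08]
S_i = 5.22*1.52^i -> [5.22, 7.93, 12.06, 18.33, 27.86]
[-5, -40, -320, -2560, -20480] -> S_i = -5*8^i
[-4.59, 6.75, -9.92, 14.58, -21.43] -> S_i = -4.59*(-1.47)^i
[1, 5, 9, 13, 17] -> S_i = 1 + 4*i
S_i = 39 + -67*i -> [39, -28, -95, -162, -229]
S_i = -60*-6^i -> [-60, 360, -2160, 12960, -77760]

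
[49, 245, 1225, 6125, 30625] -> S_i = 49*5^i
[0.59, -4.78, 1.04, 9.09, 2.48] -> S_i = Random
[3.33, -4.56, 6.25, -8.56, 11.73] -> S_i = 3.33*(-1.37)^i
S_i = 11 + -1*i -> [11, 10, 9, 8, 7]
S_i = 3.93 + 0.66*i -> [3.93, 4.59, 5.25, 5.91, 6.57]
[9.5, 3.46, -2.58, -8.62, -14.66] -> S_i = 9.50 + -6.04*i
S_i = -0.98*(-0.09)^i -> [-0.98, 0.09, -0.01, 0.0, -0.0]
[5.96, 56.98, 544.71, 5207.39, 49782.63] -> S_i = 5.96*9.56^i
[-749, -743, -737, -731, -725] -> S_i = -749 + 6*i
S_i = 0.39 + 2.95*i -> [0.39, 3.34, 6.29, 9.24, 12.19]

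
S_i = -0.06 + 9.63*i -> [-0.06, 9.57, 19.2, 28.83, 38.46]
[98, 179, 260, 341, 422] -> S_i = 98 + 81*i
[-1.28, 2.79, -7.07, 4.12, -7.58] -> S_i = Random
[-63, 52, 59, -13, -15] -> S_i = Random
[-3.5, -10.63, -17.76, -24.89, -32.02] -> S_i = -3.50 + -7.13*i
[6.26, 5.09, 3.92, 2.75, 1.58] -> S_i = 6.26 + -1.17*i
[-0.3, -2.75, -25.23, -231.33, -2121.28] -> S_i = -0.30*9.17^i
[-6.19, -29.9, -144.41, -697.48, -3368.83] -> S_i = -6.19*4.83^i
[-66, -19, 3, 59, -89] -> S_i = Random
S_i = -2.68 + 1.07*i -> [-2.68, -1.61, -0.54, 0.53, 1.6]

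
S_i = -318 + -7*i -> [-318, -325, -332, -339, -346]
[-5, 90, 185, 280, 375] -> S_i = -5 + 95*i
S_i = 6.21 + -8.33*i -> [6.21, -2.12, -10.45, -18.78, -27.11]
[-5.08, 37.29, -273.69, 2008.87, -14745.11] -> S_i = -5.08*(-7.34)^i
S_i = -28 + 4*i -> [-28, -24, -20, -16, -12]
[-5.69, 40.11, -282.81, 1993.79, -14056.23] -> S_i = -5.69*(-7.05)^i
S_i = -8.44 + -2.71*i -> [-8.44, -11.15, -13.86, -16.57, -19.28]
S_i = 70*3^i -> [70, 210, 630, 1890, 5670]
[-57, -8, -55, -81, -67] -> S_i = Random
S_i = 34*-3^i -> [34, -102, 306, -918, 2754]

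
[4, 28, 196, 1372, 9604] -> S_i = 4*7^i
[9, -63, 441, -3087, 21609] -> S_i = 9*-7^i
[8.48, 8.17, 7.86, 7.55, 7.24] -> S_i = 8.48 + -0.31*i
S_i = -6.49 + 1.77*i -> [-6.49, -4.72, -2.95, -1.18, 0.59]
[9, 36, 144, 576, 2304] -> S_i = 9*4^i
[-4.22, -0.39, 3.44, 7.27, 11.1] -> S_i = -4.22 + 3.83*i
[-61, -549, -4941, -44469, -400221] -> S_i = -61*9^i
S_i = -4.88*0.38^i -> [-4.88, -1.85, -0.7, -0.27, -0.1]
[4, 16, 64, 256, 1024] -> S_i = 4*4^i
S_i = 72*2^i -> [72, 144, 288, 576, 1152]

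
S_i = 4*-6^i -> [4, -24, 144, -864, 5184]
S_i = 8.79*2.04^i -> [8.79, 17.93, 36.58, 74.62, 152.23]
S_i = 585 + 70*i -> [585, 655, 725, 795, 865]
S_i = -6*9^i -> [-6, -54, -486, -4374, -39366]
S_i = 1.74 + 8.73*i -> [1.74, 10.47, 19.2, 27.93, 36.66]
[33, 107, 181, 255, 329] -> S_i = 33 + 74*i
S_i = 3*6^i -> [3, 18, 108, 648, 3888]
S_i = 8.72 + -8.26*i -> [8.72, 0.46, -7.8, -16.06, -24.32]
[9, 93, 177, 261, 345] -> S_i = 9 + 84*i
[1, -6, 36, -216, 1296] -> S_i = 1*-6^i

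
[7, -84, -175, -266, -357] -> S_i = 7 + -91*i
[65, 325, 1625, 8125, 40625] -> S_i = 65*5^i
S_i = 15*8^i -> [15, 120, 960, 7680, 61440]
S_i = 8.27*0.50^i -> [8.27, 4.14, 2.07, 1.03, 0.52]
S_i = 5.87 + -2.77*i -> [5.87, 3.1, 0.33, -2.44, -5.21]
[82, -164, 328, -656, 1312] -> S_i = 82*-2^i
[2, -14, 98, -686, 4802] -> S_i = 2*-7^i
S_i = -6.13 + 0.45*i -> [-6.13, -5.68, -5.23, -4.78, -4.33]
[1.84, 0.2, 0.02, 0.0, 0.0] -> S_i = 1.84*0.11^i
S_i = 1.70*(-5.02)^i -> [1.7, -8.53, 42.84, -215.06, 1079.6]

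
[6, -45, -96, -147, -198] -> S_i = 6 + -51*i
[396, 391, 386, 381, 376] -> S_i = 396 + -5*i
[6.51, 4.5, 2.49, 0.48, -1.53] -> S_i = 6.51 + -2.01*i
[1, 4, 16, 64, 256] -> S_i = 1*4^i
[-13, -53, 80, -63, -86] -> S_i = Random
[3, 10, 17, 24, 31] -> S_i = 3 + 7*i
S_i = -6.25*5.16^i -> [-6.25, -32.25, -166.41, -858.68, -4430.77]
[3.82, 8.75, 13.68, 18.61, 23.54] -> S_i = 3.82 + 4.93*i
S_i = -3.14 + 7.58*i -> [-3.14, 4.44, 12.02, 19.6, 27.18]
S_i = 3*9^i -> [3, 27, 243, 2187, 19683]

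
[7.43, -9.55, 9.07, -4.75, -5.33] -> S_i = Random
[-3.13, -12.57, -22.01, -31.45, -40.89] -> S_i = -3.13 + -9.44*i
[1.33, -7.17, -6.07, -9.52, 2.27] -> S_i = Random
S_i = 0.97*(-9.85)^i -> [0.97, -9.55, 94.11, -927.0, 9130.96]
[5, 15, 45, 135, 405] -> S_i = 5*3^i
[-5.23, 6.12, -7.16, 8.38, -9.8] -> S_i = -5.23*(-1.17)^i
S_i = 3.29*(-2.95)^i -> [3.29, -9.71, 28.63, -84.46, 249.16]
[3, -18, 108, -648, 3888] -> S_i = 3*-6^i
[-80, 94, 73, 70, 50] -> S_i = Random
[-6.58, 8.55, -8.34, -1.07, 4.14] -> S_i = Random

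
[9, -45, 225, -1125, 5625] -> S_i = 9*-5^i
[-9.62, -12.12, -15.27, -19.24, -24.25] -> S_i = -9.62*1.26^i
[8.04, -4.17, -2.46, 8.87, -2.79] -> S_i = Random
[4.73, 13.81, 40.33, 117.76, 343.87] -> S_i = 4.73*2.92^i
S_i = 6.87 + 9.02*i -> [6.87, 15.89, 24.91, 33.93, 42.95]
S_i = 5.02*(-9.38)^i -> [5.02, -47.09, 441.68, -4142.97, 38861.1]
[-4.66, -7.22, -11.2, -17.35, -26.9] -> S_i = -4.66*1.55^i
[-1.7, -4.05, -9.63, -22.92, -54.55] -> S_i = -1.70*2.38^i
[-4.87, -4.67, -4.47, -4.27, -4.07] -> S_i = -4.87 + 0.20*i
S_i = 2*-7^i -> [2, -14, 98, -686, 4802]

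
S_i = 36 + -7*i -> [36, 29, 22, 15, 8]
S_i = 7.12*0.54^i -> [7.12, 3.84, 2.08, 1.12, 0.61]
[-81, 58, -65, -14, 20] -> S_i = Random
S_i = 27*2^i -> [27, 54, 108, 216, 432]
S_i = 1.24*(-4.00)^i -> [1.24, -4.96, 19.84, -79.36, 317.44]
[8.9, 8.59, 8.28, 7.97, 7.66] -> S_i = 8.90 + -0.31*i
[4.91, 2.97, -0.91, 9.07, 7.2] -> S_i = Random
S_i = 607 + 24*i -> [607, 631, 655, 679, 703]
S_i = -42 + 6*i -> [-42, -36, -30, -24, -18]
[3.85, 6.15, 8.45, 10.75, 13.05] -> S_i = 3.85 + 2.30*i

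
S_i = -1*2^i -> [-1, -2, -4, -8, -16]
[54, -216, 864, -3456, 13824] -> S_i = 54*-4^i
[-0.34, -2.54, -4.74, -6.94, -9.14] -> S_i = -0.34 + -2.20*i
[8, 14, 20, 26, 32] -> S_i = 8 + 6*i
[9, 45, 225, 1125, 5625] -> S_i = 9*5^i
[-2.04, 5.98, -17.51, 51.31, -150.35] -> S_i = -2.04*(-2.93)^i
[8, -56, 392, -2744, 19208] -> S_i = 8*-7^i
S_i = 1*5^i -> [1, 5, 25, 125, 625]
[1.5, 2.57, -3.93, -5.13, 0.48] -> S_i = Random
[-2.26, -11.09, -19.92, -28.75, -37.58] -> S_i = -2.26 + -8.83*i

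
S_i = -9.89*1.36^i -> [-9.89, -13.45, -18.29, -24.88, -33.83]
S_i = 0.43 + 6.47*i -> [0.43, 6.9, 13.37, 19.84, 26.31]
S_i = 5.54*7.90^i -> [5.54, 43.77, 345.75, 2731.44, 21578.34]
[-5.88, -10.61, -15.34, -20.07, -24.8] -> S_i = -5.88 + -4.73*i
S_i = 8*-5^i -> [8, -40, 200, -1000, 5000]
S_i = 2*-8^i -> [2, -16, 128, -1024, 8192]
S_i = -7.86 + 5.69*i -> [-7.86, -2.17, 3.52, 9.21, 14.9]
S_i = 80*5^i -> [80, 400, 2000, 10000, 50000]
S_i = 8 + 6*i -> [8, 14, 20, 26, 32]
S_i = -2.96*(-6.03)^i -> [-2.96, 17.85, -107.63, 649.0, -3913.46]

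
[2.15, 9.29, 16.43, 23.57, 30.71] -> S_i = 2.15 + 7.14*i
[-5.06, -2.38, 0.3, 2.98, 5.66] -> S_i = -5.06 + 2.68*i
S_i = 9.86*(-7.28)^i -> [9.86, -71.78, 522.56, -3804.27, 27695.07]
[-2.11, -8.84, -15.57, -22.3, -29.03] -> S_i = -2.11 + -6.73*i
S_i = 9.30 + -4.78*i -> [9.3, 4.52, -0.26, -5.04, -9.82]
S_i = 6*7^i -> [6, 42, 294, 2058, 14406]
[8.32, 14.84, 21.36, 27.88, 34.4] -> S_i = 8.32 + 6.52*i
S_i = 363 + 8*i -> [363, 371, 379, 387, 395]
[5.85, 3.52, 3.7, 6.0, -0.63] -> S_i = Random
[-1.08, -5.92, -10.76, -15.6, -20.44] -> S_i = -1.08 + -4.84*i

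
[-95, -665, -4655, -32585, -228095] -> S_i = -95*7^i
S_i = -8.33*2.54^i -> [-8.33, -21.16, -53.74, -136.5, -346.72]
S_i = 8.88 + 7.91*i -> [8.88, 16.79, 24.7, 32.61, 40.52]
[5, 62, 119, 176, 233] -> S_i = 5 + 57*i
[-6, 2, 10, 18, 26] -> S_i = -6 + 8*i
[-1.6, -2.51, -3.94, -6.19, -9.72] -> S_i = -1.60*1.57^i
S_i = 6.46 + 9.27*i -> [6.46, 15.73, 25.0, 34.27, 43.54]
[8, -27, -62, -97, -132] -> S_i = 8 + -35*i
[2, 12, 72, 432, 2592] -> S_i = 2*6^i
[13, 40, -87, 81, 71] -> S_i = Random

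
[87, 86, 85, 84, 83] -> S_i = 87 + -1*i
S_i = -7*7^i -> [-7, -49, -343, -2401, -16807]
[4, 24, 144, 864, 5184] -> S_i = 4*6^i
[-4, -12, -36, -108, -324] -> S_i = -4*3^i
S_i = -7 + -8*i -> [-7, -15, -23, -31, -39]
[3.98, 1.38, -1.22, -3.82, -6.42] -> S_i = 3.98 + -2.60*i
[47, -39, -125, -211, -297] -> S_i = 47 + -86*i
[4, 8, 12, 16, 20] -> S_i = 4 + 4*i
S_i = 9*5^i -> [9, 45, 225, 1125, 5625]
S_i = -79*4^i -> [-79, -316, -1264, -5056, -20224]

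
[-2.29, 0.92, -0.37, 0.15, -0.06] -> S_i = -2.29*(-0.40)^i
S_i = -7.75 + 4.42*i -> [-7.75, -3.33, 1.09, 5.51, 9.93]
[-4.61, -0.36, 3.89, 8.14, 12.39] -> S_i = -4.61 + 4.25*i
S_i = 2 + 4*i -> [2, 6, 10, 14, 18]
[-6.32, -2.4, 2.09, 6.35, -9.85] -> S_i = Random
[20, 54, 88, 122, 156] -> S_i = 20 + 34*i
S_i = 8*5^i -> [8, 40, 200, 1000, 5000]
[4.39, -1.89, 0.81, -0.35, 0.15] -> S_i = 4.39*(-0.43)^i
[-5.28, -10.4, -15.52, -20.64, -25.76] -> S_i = -5.28 + -5.12*i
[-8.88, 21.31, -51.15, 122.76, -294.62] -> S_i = -8.88*(-2.40)^i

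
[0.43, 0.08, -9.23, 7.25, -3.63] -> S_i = Random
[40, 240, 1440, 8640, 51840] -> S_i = 40*6^i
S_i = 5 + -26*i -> [5, -21, -47, -73, -99]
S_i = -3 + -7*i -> [-3, -10, -17, -24, -31]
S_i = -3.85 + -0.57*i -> [-3.85, -4.42, -4.99, -5.56, -6.13]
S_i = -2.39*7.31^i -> [-2.39, -17.47, -127.71, -933.58, -6824.45]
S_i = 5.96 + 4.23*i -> [5.96, 10.19, 14.42, 18.65, 22.88]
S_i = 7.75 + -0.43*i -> [7.75, 7.32, 6.89, 6.46, 6.03]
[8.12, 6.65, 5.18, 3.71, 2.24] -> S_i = 8.12 + -1.47*i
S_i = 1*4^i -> [1, 4, 16, 64, 256]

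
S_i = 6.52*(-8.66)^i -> [6.52, -56.46, 488.97, -4234.49, 36670.7]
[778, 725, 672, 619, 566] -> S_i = 778 + -53*i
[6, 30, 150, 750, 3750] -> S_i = 6*5^i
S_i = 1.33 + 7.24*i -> [1.33, 8.57, 15.81, 23.05, 30.29]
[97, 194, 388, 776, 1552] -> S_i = 97*2^i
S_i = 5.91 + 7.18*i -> [5.91, 13.09, 20.27, 27.45, 34.63]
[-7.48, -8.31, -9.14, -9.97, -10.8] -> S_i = -7.48 + -0.83*i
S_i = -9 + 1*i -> [-9, -8, -7, -6, -5]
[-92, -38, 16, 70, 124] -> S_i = -92 + 54*i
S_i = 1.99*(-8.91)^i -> [1.99, -17.73, 157.98, -1407.62, 12541.92]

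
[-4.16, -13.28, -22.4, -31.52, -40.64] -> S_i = -4.16 + -9.12*i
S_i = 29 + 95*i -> [29, 124, 219, 314, 409]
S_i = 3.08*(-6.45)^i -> [3.08, -19.87, 128.14, -826.48, 5330.77]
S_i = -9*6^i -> [-9, -54, -324, -1944, -11664]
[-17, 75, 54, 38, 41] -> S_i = Random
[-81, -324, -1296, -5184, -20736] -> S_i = -81*4^i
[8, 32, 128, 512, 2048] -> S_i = 8*4^i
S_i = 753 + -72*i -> [753, 681, 609, 537, 465]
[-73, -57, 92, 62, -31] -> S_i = Random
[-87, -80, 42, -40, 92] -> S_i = Random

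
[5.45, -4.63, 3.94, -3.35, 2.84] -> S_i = 5.45*(-0.85)^i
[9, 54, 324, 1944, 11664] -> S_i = 9*6^i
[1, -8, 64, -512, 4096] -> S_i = 1*-8^i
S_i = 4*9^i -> [4, 36, 324, 2916, 26244]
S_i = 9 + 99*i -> [9, 108, 207, 306, 405]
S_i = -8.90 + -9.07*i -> [-8.9, -17.97, -27.04, -36.11, -45.18]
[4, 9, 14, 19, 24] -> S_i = 4 + 5*i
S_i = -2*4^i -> [-2, -8, -32, -128, -512]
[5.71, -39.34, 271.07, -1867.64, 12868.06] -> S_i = 5.71*(-6.89)^i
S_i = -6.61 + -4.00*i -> [-6.61, -10.61, -14.61, -18.61, -22.61]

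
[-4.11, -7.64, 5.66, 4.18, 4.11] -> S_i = Random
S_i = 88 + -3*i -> [88, 85, 82, 79, 76]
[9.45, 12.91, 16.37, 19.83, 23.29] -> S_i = 9.45 + 3.46*i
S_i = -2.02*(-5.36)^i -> [-2.02, 10.83, -58.03, 311.06, -1667.29]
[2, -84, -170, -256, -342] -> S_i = 2 + -86*i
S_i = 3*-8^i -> [3, -24, 192, -1536, 12288]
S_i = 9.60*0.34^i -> [9.6, 3.26, 1.11, 0.38, 0.13]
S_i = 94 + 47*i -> [94, 141, 188, 235, 282]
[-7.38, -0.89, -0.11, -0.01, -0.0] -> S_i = -7.38*0.12^i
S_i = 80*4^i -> [80, 320, 1280, 5120, 20480]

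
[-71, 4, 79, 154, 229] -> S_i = -71 + 75*i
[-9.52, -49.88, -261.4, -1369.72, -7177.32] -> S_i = -9.52*5.24^i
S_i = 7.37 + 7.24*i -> [7.37, 14.61, 21.85, 29.09, 36.33]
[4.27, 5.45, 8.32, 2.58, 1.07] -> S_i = Random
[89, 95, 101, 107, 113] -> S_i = 89 + 6*i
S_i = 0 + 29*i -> [0, 29, 58, 87, 116]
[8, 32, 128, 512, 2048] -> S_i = 8*4^i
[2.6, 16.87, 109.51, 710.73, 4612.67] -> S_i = 2.60*6.49^i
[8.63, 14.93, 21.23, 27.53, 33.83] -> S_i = 8.63 + 6.30*i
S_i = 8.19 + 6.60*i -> [8.19, 14.79, 21.39, 27.99, 34.59]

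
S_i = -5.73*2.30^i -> [-5.73, -13.18, -30.31, -69.72, -160.35]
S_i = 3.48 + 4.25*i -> [3.48, 7.73, 11.98, 16.23, 20.48]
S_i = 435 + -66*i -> [435, 369, 303, 237, 171]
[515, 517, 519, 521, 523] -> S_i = 515 + 2*i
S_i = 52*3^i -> [52, 156, 468, 1404, 4212]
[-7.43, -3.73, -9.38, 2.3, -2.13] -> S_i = Random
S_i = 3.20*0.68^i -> [3.2, 2.18, 1.48, 1.01, 0.68]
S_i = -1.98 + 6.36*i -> [-1.98, 4.38, 10.74, 17.1, 23.46]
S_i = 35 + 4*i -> [35, 39, 43, 47, 51]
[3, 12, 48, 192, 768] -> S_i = 3*4^i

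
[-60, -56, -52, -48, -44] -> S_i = -60 + 4*i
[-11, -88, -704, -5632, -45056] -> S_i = -11*8^i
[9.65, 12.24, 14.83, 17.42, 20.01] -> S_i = 9.65 + 2.59*i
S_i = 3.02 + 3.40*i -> [3.02, 6.42, 9.82, 13.22, 16.62]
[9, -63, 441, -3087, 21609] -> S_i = 9*-7^i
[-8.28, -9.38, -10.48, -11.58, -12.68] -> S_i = -8.28 + -1.10*i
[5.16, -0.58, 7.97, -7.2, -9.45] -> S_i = Random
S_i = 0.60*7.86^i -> [0.6, 4.72, 37.07, 291.35, 2290.03]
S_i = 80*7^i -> [80, 560, 3920, 27440, 192080]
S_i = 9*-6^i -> [9, -54, 324, -1944, 11664]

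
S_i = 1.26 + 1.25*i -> [1.26, 2.51, 3.76, 5.01, 6.26]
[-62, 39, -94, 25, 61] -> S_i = Random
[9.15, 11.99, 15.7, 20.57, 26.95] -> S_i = 9.15*1.31^i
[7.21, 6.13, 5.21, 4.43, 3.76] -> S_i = 7.21*0.85^i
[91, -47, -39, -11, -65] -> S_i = Random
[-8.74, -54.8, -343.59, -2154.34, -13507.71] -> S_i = -8.74*6.27^i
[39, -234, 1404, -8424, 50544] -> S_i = 39*-6^i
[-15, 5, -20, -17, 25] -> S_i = Random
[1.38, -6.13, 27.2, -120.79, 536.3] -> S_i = 1.38*(-4.44)^i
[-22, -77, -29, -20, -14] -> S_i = Random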